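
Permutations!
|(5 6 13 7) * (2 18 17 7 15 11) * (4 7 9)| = |(2 18 17 9 4 7 5 6 13 15 11)| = 11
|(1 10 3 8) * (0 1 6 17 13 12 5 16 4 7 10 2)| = 33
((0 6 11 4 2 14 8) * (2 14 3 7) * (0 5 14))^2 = ((0 6 11 4)(2 3 7)(5 14 8))^2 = (0 11)(2 7 3)(4 6)(5 8 14)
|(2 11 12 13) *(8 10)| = |(2 11 12 13)(8 10)| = 4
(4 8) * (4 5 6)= (4 8 5 6)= [0, 1, 2, 3, 8, 6, 4, 7, 5]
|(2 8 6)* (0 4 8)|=|(0 4 8 6 2)|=5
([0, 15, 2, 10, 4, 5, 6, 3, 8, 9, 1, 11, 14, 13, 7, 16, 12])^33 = [0, 15, 2, 10, 4, 5, 6, 3, 8, 9, 1, 11, 14, 13, 7, 16, 12]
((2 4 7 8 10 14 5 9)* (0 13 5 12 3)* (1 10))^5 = (0 4 14 5 8 3 2 10 13 7 12 9 1)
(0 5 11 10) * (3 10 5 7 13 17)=(0 7 13 17 3 10)(5 11)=[7, 1, 2, 10, 4, 11, 6, 13, 8, 9, 0, 5, 12, 17, 14, 15, 16, 3]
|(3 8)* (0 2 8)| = |(0 2 8 3)| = 4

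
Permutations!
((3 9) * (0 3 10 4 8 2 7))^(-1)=((0 3 9 10 4 8 2 7))^(-1)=(0 7 2 8 4 10 9 3)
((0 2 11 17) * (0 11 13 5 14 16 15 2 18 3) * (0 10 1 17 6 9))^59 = ((0 18 3 10 1 17 11 6 9)(2 13 5 14 16 15))^59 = (0 17 18 11 3 6 10 9 1)(2 15 16 14 5 13)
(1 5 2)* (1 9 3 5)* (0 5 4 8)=(0 5 2 9 3 4 8)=[5, 1, 9, 4, 8, 2, 6, 7, 0, 3]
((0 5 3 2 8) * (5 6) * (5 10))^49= (10)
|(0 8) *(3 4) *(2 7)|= |(0 8)(2 7)(3 4)|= 2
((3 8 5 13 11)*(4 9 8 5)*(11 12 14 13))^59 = (3 11 5)(4 8 9)(12 13 14)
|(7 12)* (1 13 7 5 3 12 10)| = 12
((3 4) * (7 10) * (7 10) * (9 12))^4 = (12)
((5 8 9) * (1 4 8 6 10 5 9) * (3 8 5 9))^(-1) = (1 8 3 9 10 6 5 4)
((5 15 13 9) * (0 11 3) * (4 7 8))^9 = ((0 11 3)(4 7 8)(5 15 13 9))^9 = (5 15 13 9)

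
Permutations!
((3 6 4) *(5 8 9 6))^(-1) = ((3 5 8 9 6 4))^(-1) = (3 4 6 9 8 5)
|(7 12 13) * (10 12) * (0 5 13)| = 6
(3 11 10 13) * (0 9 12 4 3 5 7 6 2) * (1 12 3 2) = (0 9 3 11 10 13 5 7 6 1 12 4 2) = [9, 12, 0, 11, 2, 7, 1, 6, 8, 3, 13, 10, 4, 5]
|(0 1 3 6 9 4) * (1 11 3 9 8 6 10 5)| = 8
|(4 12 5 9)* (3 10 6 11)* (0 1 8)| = |(0 1 8)(3 10 6 11)(4 12 5 9)| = 12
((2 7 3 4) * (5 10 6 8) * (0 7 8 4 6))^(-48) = (0 8 6)(2 3 10)(4 7 5)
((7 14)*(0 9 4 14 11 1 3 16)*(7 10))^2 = ((0 9 4 14 10 7 11 1 3 16))^2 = (0 4 10 11 3)(1 16 9 14 7)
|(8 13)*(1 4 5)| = |(1 4 5)(8 13)| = 6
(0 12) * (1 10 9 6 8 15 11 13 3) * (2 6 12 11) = (0 11 13 3 1 10 9 12)(2 6 8 15) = [11, 10, 6, 1, 4, 5, 8, 7, 15, 12, 9, 13, 0, 3, 14, 2]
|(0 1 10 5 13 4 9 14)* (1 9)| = 15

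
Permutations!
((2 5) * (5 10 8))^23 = ((2 10 8 5))^23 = (2 5 8 10)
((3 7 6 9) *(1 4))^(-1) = (1 4)(3 9 6 7)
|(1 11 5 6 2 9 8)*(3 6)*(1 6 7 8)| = |(1 11 5 3 7 8 6 2 9)| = 9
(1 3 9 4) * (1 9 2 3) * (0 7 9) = (0 7 9 4)(2 3) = [7, 1, 3, 2, 0, 5, 6, 9, 8, 4]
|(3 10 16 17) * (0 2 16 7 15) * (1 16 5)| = 10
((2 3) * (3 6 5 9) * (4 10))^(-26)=((2 6 5 9 3)(4 10))^(-26)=(10)(2 3 9 5 6)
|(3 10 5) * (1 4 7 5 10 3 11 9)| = 6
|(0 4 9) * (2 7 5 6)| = |(0 4 9)(2 7 5 6)| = 12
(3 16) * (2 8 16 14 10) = (2 8 16 3 14 10) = [0, 1, 8, 14, 4, 5, 6, 7, 16, 9, 2, 11, 12, 13, 10, 15, 3]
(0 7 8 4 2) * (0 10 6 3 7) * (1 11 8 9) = (1 11 8 4 2 10 6 3 7 9) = [0, 11, 10, 7, 2, 5, 3, 9, 4, 1, 6, 8]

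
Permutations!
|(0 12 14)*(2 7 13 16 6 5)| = 6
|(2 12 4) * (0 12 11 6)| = |(0 12 4 2 11 6)| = 6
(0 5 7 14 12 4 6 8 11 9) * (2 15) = (0 5 7 14 12 4 6 8 11 9)(2 15) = [5, 1, 15, 3, 6, 7, 8, 14, 11, 0, 10, 9, 4, 13, 12, 2]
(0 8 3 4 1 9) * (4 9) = (0 8 3 9)(1 4) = [8, 4, 2, 9, 1, 5, 6, 7, 3, 0]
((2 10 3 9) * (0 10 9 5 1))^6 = ((0 10 3 5 1)(2 9))^6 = (0 10 3 5 1)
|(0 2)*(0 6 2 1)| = |(0 1)(2 6)| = 2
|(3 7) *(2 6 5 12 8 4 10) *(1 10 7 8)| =12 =|(1 10 2 6 5 12)(3 8 4 7)|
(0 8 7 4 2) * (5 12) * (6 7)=(0 8 6 7 4 2)(5 12)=[8, 1, 0, 3, 2, 12, 7, 4, 6, 9, 10, 11, 5]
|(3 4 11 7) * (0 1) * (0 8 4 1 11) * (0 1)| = |(0 11 7 3)(1 8 4)| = 12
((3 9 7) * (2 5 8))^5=(2 8 5)(3 7 9)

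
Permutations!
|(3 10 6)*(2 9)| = 6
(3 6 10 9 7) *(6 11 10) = [0, 1, 2, 11, 4, 5, 6, 3, 8, 7, 9, 10] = (3 11 10 9 7)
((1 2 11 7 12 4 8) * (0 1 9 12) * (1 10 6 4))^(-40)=((0 10 6 4 8 9 12 1 2 11 7))^(-40)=(0 8 2 10 9 11 6 12 7 4 1)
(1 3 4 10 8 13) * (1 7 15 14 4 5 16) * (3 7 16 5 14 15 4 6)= (1 7 4 10 8 13 16)(3 14 6)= [0, 7, 2, 14, 10, 5, 3, 4, 13, 9, 8, 11, 12, 16, 6, 15, 1]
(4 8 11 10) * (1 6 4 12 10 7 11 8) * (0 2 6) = (0 2 6 4 1)(7 11)(10 12) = [2, 0, 6, 3, 1, 5, 4, 11, 8, 9, 12, 7, 10]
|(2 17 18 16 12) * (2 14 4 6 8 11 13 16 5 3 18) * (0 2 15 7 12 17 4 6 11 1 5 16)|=60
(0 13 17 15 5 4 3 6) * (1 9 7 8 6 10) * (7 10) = (0 13 17 15 5 4 3 7 8 6)(1 9 10) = [13, 9, 2, 7, 3, 4, 0, 8, 6, 10, 1, 11, 12, 17, 14, 5, 16, 15]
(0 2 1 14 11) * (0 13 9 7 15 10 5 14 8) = (0 2 1 8)(5 14 11 13 9 7 15 10) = [2, 8, 1, 3, 4, 14, 6, 15, 0, 7, 5, 13, 12, 9, 11, 10]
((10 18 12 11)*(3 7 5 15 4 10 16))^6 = ((3 7 5 15 4 10 18 12 11 16))^6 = (3 18 5 11 4)(7 12 15 16 10)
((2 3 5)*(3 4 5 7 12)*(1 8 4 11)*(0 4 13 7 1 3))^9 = ((0 4 5 2 11 3 1 8 13 7 12))^9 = (0 7 8 3 2 4 12 13 1 11 5)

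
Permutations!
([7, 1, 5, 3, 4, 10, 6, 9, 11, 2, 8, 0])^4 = [5, 1, 11, 3, 4, 0, 6, 10, 9, 8, 7, 2]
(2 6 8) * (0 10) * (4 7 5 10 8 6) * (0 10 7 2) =(10)(0 8)(2 4)(5 7) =[8, 1, 4, 3, 2, 7, 6, 5, 0, 9, 10]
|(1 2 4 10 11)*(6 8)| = 10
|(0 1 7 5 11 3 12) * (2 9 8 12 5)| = |(0 1 7 2 9 8 12)(3 5 11)| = 21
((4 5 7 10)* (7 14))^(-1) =(4 10 7 14 5) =((4 5 14 7 10))^(-1)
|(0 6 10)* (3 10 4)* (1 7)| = |(0 6 4 3 10)(1 7)| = 10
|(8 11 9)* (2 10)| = 6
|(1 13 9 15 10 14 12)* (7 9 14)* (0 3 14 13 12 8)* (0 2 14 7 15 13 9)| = |(0 3 7)(1 12)(2 14 8)(9 13)(10 15)| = 6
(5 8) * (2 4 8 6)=(2 4 8 5 6)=[0, 1, 4, 3, 8, 6, 2, 7, 5]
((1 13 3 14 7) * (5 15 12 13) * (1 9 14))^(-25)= (1 3 13 12 15 5)(7 14 9)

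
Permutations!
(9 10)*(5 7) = (5 7)(9 10) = [0, 1, 2, 3, 4, 7, 6, 5, 8, 10, 9]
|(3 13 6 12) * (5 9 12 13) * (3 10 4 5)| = |(4 5 9 12 10)(6 13)| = 10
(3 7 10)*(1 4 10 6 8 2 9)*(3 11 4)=[0, 3, 9, 7, 10, 5, 8, 6, 2, 1, 11, 4]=(1 3 7 6 8 2 9)(4 10 11)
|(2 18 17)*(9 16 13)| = 3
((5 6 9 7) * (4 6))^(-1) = (4 5 7 9 6)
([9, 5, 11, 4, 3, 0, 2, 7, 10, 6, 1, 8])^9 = (11)(3 4)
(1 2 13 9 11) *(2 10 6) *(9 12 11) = [0, 10, 13, 3, 4, 5, 2, 7, 8, 9, 6, 1, 11, 12] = (1 10 6 2 13 12 11)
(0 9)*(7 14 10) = (0 9)(7 14 10) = [9, 1, 2, 3, 4, 5, 6, 14, 8, 0, 7, 11, 12, 13, 10]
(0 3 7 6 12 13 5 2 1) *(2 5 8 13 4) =(0 3 7 6 12 4 2 1)(8 13) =[3, 0, 1, 7, 2, 5, 12, 6, 13, 9, 10, 11, 4, 8]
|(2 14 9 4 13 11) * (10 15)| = |(2 14 9 4 13 11)(10 15)| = 6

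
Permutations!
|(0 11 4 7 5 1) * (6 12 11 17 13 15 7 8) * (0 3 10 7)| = 20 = |(0 17 13 15)(1 3 10 7 5)(4 8 6 12 11)|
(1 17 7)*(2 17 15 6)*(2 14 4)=(1 15 6 14 4 2 17 7)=[0, 15, 17, 3, 2, 5, 14, 1, 8, 9, 10, 11, 12, 13, 4, 6, 16, 7]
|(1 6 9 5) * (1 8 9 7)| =3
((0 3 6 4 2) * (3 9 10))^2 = ((0 9 10 3 6 4 2))^2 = (0 10 6 2 9 3 4)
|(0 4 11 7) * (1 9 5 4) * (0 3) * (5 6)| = |(0 1 9 6 5 4 11 7 3)| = 9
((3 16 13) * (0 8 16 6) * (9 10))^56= (0 16 3)(6 8 13)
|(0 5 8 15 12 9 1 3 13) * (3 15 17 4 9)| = |(0 5 8 17 4 9 1 15 12 3 13)| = 11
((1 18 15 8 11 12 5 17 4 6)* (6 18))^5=(1 6)(4 12 15 17 11 18 5 8)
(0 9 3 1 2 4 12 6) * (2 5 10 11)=[9, 5, 4, 1, 12, 10, 0, 7, 8, 3, 11, 2, 6]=(0 9 3 1 5 10 11 2 4 12 6)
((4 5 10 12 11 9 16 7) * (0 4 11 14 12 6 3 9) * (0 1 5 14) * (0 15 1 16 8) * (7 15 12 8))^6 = (0 14)(1 7 10 16 3)(4 8)(5 11 6 15 9)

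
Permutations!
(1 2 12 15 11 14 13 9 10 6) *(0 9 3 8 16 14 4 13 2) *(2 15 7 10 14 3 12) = (0 9 14 15 11 4 13 12 7 10 6 1)(3 8 16) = [9, 0, 2, 8, 13, 5, 1, 10, 16, 14, 6, 4, 7, 12, 15, 11, 3]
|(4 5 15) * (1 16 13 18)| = 12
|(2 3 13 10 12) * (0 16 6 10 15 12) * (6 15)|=9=|(0 16 15 12 2 3 13 6 10)|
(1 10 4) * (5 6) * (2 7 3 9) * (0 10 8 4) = (0 10)(1 8 4)(2 7 3 9)(5 6) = [10, 8, 7, 9, 1, 6, 5, 3, 4, 2, 0]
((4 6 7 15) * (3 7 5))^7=((3 7 15 4 6 5))^7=(3 7 15 4 6 5)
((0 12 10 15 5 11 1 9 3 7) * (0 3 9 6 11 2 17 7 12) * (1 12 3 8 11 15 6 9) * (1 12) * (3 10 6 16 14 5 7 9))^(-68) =(1 17 11 2 8 5 7 14 15 16 6 10 12 3 9)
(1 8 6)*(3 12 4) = [0, 8, 2, 12, 3, 5, 1, 7, 6, 9, 10, 11, 4] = (1 8 6)(3 12 4)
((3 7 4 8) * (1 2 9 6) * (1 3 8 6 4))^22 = (1 2 9 4 6 3 7)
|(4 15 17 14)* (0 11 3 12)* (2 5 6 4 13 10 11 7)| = 14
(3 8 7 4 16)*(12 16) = (3 8 7 4 12 16) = [0, 1, 2, 8, 12, 5, 6, 4, 7, 9, 10, 11, 16, 13, 14, 15, 3]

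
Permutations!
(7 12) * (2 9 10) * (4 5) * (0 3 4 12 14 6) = [3, 1, 9, 4, 5, 12, 0, 14, 8, 10, 2, 11, 7, 13, 6] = (0 3 4 5 12 7 14 6)(2 9 10)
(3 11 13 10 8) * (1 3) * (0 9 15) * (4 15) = (0 9 4 15)(1 3 11 13 10 8) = [9, 3, 2, 11, 15, 5, 6, 7, 1, 4, 8, 13, 12, 10, 14, 0]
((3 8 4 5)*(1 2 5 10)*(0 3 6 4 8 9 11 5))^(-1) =((0 3 9 11 5 6 4 10 1 2))^(-1) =(0 2 1 10 4 6 5 11 9 3)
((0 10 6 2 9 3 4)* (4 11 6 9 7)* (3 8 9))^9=(0 10 3 11 6 2 7 4)(8 9)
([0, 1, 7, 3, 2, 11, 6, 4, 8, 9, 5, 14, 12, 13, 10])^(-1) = (2 4 7)(5 10 14 11)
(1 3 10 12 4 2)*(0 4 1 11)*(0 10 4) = [0, 3, 11, 4, 2, 5, 6, 7, 8, 9, 12, 10, 1] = (1 3 4 2 11 10 12)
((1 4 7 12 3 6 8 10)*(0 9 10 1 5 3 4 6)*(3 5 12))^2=((0 9 10 12 4 7 3)(1 6 8))^2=(0 10 4 3 9 12 7)(1 8 6)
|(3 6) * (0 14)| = |(0 14)(3 6)| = 2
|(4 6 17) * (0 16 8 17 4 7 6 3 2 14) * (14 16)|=|(0 14)(2 16 8 17 7 6 4 3)|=8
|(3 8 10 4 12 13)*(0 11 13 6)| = 9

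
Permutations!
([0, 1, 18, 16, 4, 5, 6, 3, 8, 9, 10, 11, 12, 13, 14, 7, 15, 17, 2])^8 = (18)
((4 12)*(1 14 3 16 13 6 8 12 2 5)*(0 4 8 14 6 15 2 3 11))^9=(0 6 2 16)(1 15 3 11)(4 14 5 13)(8 12)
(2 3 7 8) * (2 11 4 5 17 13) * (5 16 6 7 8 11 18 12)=(2 3 8 18 12 5 17 13)(4 16 6 7 11)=[0, 1, 3, 8, 16, 17, 7, 11, 18, 9, 10, 4, 5, 2, 14, 15, 6, 13, 12]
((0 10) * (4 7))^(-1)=(0 10)(4 7)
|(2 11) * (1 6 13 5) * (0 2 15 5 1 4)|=|(0 2 11 15 5 4)(1 6 13)|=6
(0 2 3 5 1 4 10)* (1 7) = [2, 4, 3, 5, 10, 7, 6, 1, 8, 9, 0] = (0 2 3 5 7 1 4 10)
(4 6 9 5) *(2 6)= [0, 1, 6, 3, 2, 4, 9, 7, 8, 5]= (2 6 9 5 4)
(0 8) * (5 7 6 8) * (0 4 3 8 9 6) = [5, 1, 2, 8, 3, 7, 9, 0, 4, 6] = (0 5 7)(3 8 4)(6 9)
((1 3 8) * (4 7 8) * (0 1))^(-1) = ((0 1 3 4 7 8))^(-1) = (0 8 7 4 3 1)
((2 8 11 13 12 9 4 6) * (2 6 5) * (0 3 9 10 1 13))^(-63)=(0 3 9 4 5 2 8 11)(1 13 12 10)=((0 3 9 4 5 2 8 11)(1 13 12 10))^(-63)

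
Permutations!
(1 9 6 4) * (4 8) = [0, 9, 2, 3, 1, 5, 8, 7, 4, 6] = (1 9 6 8 4)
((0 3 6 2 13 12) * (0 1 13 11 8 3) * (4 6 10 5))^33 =((1 13 12)(2 11 8 3 10 5 4 6))^33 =(13)(2 11 8 3 10 5 4 6)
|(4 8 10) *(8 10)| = 2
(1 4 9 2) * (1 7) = [0, 4, 7, 3, 9, 5, 6, 1, 8, 2] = (1 4 9 2 7)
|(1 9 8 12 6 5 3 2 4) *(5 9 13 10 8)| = 11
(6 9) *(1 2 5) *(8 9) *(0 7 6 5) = (0 7 6 8 9 5 1 2) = [7, 2, 0, 3, 4, 1, 8, 6, 9, 5]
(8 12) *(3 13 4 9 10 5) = (3 13 4 9 10 5)(8 12) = [0, 1, 2, 13, 9, 3, 6, 7, 12, 10, 5, 11, 8, 4]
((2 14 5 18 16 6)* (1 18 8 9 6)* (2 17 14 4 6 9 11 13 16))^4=(1 6 8)(2 14 13)(4 5 16)(11 18 17)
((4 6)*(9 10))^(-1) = ((4 6)(9 10))^(-1) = (4 6)(9 10)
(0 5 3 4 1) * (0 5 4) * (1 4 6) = (0 6 1 5 3) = [6, 5, 2, 0, 4, 3, 1]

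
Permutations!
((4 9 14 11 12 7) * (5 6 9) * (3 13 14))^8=((3 13 14 11 12 7 4 5 6 9))^8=(3 6 4 12 14)(5 7 11 13 9)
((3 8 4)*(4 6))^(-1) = ((3 8 6 4))^(-1) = (3 4 6 8)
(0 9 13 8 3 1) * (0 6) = (0 9 13 8 3 1 6) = [9, 6, 2, 1, 4, 5, 0, 7, 3, 13, 10, 11, 12, 8]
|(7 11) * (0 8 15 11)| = |(0 8 15 11 7)| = 5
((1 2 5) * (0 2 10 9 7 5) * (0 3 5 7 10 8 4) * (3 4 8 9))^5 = (10)(0 4 2)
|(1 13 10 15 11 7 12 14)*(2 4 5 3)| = 8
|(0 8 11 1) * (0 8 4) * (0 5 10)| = 12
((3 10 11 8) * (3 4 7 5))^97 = ((3 10 11 8 4 7 5))^97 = (3 5 7 4 8 11 10)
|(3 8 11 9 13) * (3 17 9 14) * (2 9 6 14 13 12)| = |(2 9 12)(3 8 11 13 17 6 14)| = 21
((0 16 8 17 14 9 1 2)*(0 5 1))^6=(17)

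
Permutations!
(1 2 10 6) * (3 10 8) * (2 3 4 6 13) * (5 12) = (1 3 10 13 2 8 4 6)(5 12) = [0, 3, 8, 10, 6, 12, 1, 7, 4, 9, 13, 11, 5, 2]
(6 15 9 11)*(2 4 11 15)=(2 4 11 6)(9 15)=[0, 1, 4, 3, 11, 5, 2, 7, 8, 15, 10, 6, 12, 13, 14, 9]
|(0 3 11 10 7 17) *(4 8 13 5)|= |(0 3 11 10 7 17)(4 8 13 5)|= 12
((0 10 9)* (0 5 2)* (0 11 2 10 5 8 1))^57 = ((0 5 10 9 8 1)(2 11))^57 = (0 9)(1 10)(2 11)(5 8)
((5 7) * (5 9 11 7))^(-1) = (7 11 9)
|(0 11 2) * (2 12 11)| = |(0 2)(11 12)| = 2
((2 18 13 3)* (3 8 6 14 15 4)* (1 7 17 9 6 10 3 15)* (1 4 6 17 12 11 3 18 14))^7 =((1 7 12 11 3 2 14 4 15 6)(8 10 18 13)(9 17))^7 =(1 4 3 7 15 2 12 6 14 11)(8 13 18 10)(9 17)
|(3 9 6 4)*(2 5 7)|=|(2 5 7)(3 9 6 4)|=12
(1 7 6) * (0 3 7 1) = (0 3 7 6) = [3, 1, 2, 7, 4, 5, 0, 6]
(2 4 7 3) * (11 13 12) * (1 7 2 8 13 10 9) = (1 7 3 8 13 12 11 10 9)(2 4) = [0, 7, 4, 8, 2, 5, 6, 3, 13, 1, 9, 10, 11, 12]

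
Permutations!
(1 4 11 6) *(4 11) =[0, 11, 2, 3, 4, 5, 1, 7, 8, 9, 10, 6] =(1 11 6)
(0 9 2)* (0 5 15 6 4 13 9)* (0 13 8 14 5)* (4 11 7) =(0 13 9 2)(4 8 14 5 15 6 11 7) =[13, 1, 0, 3, 8, 15, 11, 4, 14, 2, 10, 7, 12, 9, 5, 6]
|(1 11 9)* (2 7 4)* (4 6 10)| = |(1 11 9)(2 7 6 10 4)| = 15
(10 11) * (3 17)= (3 17)(10 11)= [0, 1, 2, 17, 4, 5, 6, 7, 8, 9, 11, 10, 12, 13, 14, 15, 16, 3]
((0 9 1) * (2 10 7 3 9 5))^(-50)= ((0 5 2 10 7 3 9 1))^(-50)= (0 9 7 2)(1 3 10 5)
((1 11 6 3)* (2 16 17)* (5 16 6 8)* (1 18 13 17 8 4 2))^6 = (1 18 2)(3 4 17)(6 11 13)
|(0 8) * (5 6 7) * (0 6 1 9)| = 7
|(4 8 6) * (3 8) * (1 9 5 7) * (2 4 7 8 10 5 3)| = |(1 9 3 10 5 8 6 7)(2 4)| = 8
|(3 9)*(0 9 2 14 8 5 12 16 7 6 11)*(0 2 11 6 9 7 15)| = |(0 7 9 3 11 2 14 8 5 12 16 15)| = 12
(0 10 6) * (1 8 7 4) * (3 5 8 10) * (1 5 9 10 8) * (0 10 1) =(0 3 9 1 8 7 4 5)(6 10) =[3, 8, 2, 9, 5, 0, 10, 4, 7, 1, 6]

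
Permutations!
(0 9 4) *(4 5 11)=(0 9 5 11 4)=[9, 1, 2, 3, 0, 11, 6, 7, 8, 5, 10, 4]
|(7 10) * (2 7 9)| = 4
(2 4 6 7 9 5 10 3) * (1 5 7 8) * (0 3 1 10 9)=(0 3 2 4 6 8 10 1 5 9 7)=[3, 5, 4, 2, 6, 9, 8, 0, 10, 7, 1]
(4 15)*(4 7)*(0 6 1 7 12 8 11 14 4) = (0 6 1 7)(4 15 12 8 11 14) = [6, 7, 2, 3, 15, 5, 1, 0, 11, 9, 10, 14, 8, 13, 4, 12]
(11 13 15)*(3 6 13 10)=(3 6 13 15 11 10)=[0, 1, 2, 6, 4, 5, 13, 7, 8, 9, 3, 10, 12, 15, 14, 11]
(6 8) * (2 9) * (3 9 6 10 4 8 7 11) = [0, 1, 6, 9, 8, 5, 7, 11, 10, 2, 4, 3] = (2 6 7 11 3 9)(4 8 10)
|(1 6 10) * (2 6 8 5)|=6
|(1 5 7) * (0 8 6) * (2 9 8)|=|(0 2 9 8 6)(1 5 7)|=15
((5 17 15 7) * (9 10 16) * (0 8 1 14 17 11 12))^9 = ((0 8 1 14 17 15 7 5 11 12)(9 10 16))^9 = (0 12 11 5 7 15 17 14 1 8)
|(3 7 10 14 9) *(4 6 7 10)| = |(3 10 14 9)(4 6 7)| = 12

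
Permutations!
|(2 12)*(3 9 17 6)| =4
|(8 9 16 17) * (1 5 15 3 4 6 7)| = 28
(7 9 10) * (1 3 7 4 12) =(1 3 7 9 10 4 12) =[0, 3, 2, 7, 12, 5, 6, 9, 8, 10, 4, 11, 1]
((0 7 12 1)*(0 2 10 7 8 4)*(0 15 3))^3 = (0 15 8 3 4)(1 7 2 12 10)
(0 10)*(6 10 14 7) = (0 14 7 6 10) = [14, 1, 2, 3, 4, 5, 10, 6, 8, 9, 0, 11, 12, 13, 7]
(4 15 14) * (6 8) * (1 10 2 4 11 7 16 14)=(1 10 2 4 15)(6 8)(7 16 14 11)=[0, 10, 4, 3, 15, 5, 8, 16, 6, 9, 2, 7, 12, 13, 11, 1, 14]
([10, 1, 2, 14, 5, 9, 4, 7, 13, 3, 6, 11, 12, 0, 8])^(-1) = [13, 1, 2, 9, 6, 4, 10, 7, 14, 5, 0, 11, 12, 8, 3]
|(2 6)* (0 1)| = 2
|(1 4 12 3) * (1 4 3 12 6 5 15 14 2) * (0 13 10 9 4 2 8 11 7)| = |(0 13 10 9 4 6 5 15 14 8 11 7)(1 3 2)| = 12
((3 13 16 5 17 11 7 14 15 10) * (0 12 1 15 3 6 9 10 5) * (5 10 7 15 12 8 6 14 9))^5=((0 8 6 5 17 11 15 10 14 3 13 16)(1 12)(7 9))^5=(0 11 13 5 14 8 15 16 17 3 6 10)(1 12)(7 9)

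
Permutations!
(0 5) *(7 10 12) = (0 5)(7 10 12) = [5, 1, 2, 3, 4, 0, 6, 10, 8, 9, 12, 11, 7]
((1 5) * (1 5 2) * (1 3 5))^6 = (1 3)(2 5)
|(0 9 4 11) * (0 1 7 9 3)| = |(0 3)(1 7 9 4 11)| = 10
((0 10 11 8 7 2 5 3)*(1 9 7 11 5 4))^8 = ((0 10 5 3)(1 9 7 2 4)(8 11))^8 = (11)(1 2 9 4 7)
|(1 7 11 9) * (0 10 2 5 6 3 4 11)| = 11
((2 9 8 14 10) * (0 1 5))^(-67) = (0 5 1)(2 14 9 10 8)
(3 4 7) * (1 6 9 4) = [0, 6, 2, 1, 7, 5, 9, 3, 8, 4] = (1 6 9 4 7 3)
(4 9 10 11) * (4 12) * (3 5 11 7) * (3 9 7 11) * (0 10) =[10, 1, 2, 5, 7, 3, 6, 9, 8, 0, 11, 12, 4] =(0 10 11 12 4 7 9)(3 5)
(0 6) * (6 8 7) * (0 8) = (6 8 7) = [0, 1, 2, 3, 4, 5, 8, 6, 7]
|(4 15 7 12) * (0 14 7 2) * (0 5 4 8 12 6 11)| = 20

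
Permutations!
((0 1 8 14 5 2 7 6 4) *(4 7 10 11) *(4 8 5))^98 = (0 4 14 8 11 10 2 5 1)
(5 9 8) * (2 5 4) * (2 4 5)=[0, 1, 2, 3, 4, 9, 6, 7, 5, 8]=(5 9 8)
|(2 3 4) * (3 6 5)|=|(2 6 5 3 4)|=5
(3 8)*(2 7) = (2 7)(3 8) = [0, 1, 7, 8, 4, 5, 6, 2, 3]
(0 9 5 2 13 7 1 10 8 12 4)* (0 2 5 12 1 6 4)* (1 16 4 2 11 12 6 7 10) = [9, 1, 13, 3, 11, 5, 2, 7, 16, 6, 8, 12, 0, 10, 14, 15, 4] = (0 9 6 2 13 10 8 16 4 11 12)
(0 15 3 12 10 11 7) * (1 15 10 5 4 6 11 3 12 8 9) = (0 10 3 8 9 1 15 12 5 4 6 11 7) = [10, 15, 2, 8, 6, 4, 11, 0, 9, 1, 3, 7, 5, 13, 14, 12]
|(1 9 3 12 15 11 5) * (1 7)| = |(1 9 3 12 15 11 5 7)| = 8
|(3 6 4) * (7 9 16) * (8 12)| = 6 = |(3 6 4)(7 9 16)(8 12)|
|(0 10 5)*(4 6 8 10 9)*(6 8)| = |(0 9 4 8 10 5)| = 6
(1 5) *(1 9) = (1 5 9) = [0, 5, 2, 3, 4, 9, 6, 7, 8, 1]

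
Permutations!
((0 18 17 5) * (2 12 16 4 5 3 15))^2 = (0 17 15 12 4)(2 16 5 18 3)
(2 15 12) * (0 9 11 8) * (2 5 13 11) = (0 9 2 15 12 5 13 11 8) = [9, 1, 15, 3, 4, 13, 6, 7, 0, 2, 10, 8, 5, 11, 14, 12]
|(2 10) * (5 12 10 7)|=5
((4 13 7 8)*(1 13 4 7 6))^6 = (13)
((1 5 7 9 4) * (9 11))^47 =(1 4 9 11 7 5)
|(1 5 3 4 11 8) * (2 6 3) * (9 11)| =9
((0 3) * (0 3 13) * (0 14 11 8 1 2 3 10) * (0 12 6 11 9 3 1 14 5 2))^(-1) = ((0 13 5 2 1)(3 10 12 6 11 8 14 9))^(-1) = (0 1 2 5 13)(3 9 14 8 11 6 12 10)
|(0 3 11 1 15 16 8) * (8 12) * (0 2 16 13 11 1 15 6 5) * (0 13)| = |(0 3 1 6 5 13 11 15)(2 16 12 8)| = 8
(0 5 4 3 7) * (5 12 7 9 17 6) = [12, 1, 2, 9, 3, 4, 5, 0, 8, 17, 10, 11, 7, 13, 14, 15, 16, 6] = (0 12 7)(3 9 17 6 5 4)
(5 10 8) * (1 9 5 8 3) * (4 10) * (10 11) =(1 9 5 4 11 10 3) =[0, 9, 2, 1, 11, 4, 6, 7, 8, 5, 3, 10]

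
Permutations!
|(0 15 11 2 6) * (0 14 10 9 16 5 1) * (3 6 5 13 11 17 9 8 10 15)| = |(0 3 6 14 15 17 9 16 13 11 2 5 1)(8 10)| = 26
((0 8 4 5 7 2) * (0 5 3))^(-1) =(0 3 4 8)(2 7 5)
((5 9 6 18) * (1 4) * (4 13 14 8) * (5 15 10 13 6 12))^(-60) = (1 15 14)(4 18 13)(6 10 8)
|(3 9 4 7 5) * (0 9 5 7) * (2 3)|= |(0 9 4)(2 3 5)|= 3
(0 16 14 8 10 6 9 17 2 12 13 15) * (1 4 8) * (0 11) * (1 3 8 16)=[1, 4, 12, 8, 16, 5, 9, 7, 10, 17, 6, 0, 13, 15, 3, 11, 14, 2]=(0 1 4 16 14 3 8 10 6 9 17 2 12 13 15 11)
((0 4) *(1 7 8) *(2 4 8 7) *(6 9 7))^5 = ((0 8 1 2 4)(6 9 7))^5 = (6 7 9)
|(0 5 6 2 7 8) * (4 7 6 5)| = 4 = |(0 4 7 8)(2 6)|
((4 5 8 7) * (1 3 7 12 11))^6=(1 12 5 7)(3 11 8 4)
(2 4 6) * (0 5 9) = [5, 1, 4, 3, 6, 9, 2, 7, 8, 0] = (0 5 9)(2 4 6)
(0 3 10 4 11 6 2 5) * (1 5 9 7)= (0 3 10 4 11 6 2 9 7 1 5)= [3, 5, 9, 10, 11, 0, 2, 1, 8, 7, 4, 6]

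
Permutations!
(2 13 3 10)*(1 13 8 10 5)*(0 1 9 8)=(0 1 13 3 5 9 8 10 2)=[1, 13, 0, 5, 4, 9, 6, 7, 10, 8, 2, 11, 12, 3]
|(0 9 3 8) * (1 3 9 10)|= |(0 10 1 3 8)|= 5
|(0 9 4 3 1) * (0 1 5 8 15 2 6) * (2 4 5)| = 9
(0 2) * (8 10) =[2, 1, 0, 3, 4, 5, 6, 7, 10, 9, 8] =(0 2)(8 10)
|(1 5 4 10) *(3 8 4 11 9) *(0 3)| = 9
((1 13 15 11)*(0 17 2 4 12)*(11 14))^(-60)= ((0 17 2 4 12)(1 13 15 14 11))^(-60)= (17)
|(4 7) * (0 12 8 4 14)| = 6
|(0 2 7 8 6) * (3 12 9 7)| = |(0 2 3 12 9 7 8 6)| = 8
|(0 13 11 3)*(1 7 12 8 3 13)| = |(0 1 7 12 8 3)(11 13)| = 6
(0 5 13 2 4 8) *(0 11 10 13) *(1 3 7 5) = (0 1 3 7 5)(2 4 8 11 10 13) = [1, 3, 4, 7, 8, 0, 6, 5, 11, 9, 13, 10, 12, 2]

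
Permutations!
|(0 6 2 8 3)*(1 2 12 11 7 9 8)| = 8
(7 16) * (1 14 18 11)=[0, 14, 2, 3, 4, 5, 6, 16, 8, 9, 10, 1, 12, 13, 18, 15, 7, 17, 11]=(1 14 18 11)(7 16)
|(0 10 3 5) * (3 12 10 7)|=|(0 7 3 5)(10 12)|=4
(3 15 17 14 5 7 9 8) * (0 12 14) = (0 12 14 5 7 9 8 3 15 17) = [12, 1, 2, 15, 4, 7, 6, 9, 3, 8, 10, 11, 14, 13, 5, 17, 16, 0]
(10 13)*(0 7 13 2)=(0 7 13 10 2)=[7, 1, 0, 3, 4, 5, 6, 13, 8, 9, 2, 11, 12, 10]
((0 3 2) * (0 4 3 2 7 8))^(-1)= ((0 2 4 3 7 8))^(-1)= (0 8 7 3 4 2)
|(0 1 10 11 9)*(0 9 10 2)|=|(0 1 2)(10 11)|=6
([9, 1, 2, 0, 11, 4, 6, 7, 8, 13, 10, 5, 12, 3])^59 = [3, 1, 2, 13, 5, 11, 6, 7, 8, 0, 10, 4, 12, 9]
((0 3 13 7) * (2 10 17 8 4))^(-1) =(0 7 13 3)(2 4 8 17 10)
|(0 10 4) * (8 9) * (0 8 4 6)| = 3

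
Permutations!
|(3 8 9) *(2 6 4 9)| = 6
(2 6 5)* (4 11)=[0, 1, 6, 3, 11, 2, 5, 7, 8, 9, 10, 4]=(2 6 5)(4 11)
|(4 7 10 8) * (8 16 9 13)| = 7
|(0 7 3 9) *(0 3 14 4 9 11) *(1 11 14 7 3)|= 7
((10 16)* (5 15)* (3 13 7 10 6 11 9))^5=(3 6 7 9 16 13 11 10)(5 15)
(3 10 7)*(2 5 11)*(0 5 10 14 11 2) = (0 5 2 10 7 3 14 11) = [5, 1, 10, 14, 4, 2, 6, 3, 8, 9, 7, 0, 12, 13, 11]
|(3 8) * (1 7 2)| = |(1 7 2)(3 8)| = 6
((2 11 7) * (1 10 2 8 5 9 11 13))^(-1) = (1 13 2 10)(5 8 7 11 9)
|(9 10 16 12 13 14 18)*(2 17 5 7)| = 28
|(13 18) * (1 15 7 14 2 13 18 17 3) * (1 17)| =6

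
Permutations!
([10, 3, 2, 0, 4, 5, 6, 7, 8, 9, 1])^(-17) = [3, 10, 2, 1, 4, 5, 6, 7, 8, 9, 0]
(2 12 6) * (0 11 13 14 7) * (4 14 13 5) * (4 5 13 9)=(0 11 13 9 4 14 7)(2 12 6)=[11, 1, 12, 3, 14, 5, 2, 0, 8, 4, 10, 13, 6, 9, 7]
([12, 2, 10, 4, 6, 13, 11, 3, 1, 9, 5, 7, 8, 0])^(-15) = (0 12 8 1 2 10 5 13)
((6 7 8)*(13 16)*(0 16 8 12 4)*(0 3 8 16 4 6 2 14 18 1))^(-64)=(18)(6 12 7)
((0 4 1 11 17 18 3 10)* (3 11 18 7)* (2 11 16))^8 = (0 7 2 1 10 17 16 4 3 11 18)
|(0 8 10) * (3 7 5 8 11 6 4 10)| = 20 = |(0 11 6 4 10)(3 7 5 8)|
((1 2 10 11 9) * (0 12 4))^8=(0 4 12)(1 11 2 9 10)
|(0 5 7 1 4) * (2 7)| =6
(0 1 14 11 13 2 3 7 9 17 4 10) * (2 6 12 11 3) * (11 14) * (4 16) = (0 1 11 13 6 12 14 3 7 9 17 16 4 10) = [1, 11, 2, 7, 10, 5, 12, 9, 8, 17, 0, 13, 14, 6, 3, 15, 4, 16]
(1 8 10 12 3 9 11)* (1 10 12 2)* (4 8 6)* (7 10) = (1 6 4 8 12 3 9 11 7 10 2) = [0, 6, 1, 9, 8, 5, 4, 10, 12, 11, 2, 7, 3]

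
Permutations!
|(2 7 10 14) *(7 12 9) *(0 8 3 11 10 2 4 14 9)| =|(0 8 3 11 10 9 7 2 12)(4 14)| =18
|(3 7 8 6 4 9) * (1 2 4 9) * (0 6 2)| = 9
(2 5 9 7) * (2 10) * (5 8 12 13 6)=(2 8 12 13 6 5 9 7 10)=[0, 1, 8, 3, 4, 9, 5, 10, 12, 7, 2, 11, 13, 6]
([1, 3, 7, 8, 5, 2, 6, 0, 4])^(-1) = [7, 0, 5, 1, 8, 4, 6, 2, 3]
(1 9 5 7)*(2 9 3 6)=(1 3 6 2 9 5 7)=[0, 3, 9, 6, 4, 7, 2, 1, 8, 5]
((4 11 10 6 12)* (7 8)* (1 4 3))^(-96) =((1 4 11 10 6 12 3)(7 8))^(-96) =(1 11 6 3 4 10 12)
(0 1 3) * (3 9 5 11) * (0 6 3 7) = (0 1 9 5 11 7)(3 6) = [1, 9, 2, 6, 4, 11, 3, 0, 8, 5, 10, 7]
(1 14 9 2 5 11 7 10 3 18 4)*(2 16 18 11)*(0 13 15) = (0 13 15)(1 14 9 16 18 4)(2 5)(3 11 7 10) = [13, 14, 5, 11, 1, 2, 6, 10, 8, 16, 3, 7, 12, 15, 9, 0, 18, 17, 4]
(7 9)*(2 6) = (2 6)(7 9) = [0, 1, 6, 3, 4, 5, 2, 9, 8, 7]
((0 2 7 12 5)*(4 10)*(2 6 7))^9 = (0 5 12 7 6)(4 10)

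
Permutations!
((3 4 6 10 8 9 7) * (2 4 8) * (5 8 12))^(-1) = (2 10 6 4)(3 7 9 8 5 12)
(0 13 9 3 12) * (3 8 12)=(0 13 9 8 12)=[13, 1, 2, 3, 4, 5, 6, 7, 12, 8, 10, 11, 0, 9]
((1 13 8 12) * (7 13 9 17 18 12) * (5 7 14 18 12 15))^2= ((1 9 17 12)(5 7 13 8 14 18 15))^2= (1 17)(5 13 14 15 7 8 18)(9 12)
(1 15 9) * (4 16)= [0, 15, 2, 3, 16, 5, 6, 7, 8, 1, 10, 11, 12, 13, 14, 9, 4]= (1 15 9)(4 16)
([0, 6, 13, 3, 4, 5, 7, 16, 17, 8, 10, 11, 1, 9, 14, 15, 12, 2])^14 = (1 12 16 7 6)(2 17 8 9 13)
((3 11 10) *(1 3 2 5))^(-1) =((1 3 11 10 2 5))^(-1) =(1 5 2 10 11 3)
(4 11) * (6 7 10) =(4 11)(6 7 10) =[0, 1, 2, 3, 11, 5, 7, 10, 8, 9, 6, 4]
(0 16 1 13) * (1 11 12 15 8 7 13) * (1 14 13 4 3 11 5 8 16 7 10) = (0 7 4 3 11 12 15 16 5 8 10 1 14 13) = [7, 14, 2, 11, 3, 8, 6, 4, 10, 9, 1, 12, 15, 0, 13, 16, 5]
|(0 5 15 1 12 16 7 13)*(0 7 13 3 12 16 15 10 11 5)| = |(1 16 13 7 3 12 15)(5 10 11)| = 21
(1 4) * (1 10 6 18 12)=(1 4 10 6 18 12)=[0, 4, 2, 3, 10, 5, 18, 7, 8, 9, 6, 11, 1, 13, 14, 15, 16, 17, 12]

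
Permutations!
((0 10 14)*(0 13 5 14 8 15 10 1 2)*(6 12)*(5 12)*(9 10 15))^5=(15)(0 2 1)(8 10 9)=((15)(0 1 2)(5 14 13 12 6)(8 9 10))^5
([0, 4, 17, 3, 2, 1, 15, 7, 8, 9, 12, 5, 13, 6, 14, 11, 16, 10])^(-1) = (1 5 11 15 6 13 12 10 17 2 4)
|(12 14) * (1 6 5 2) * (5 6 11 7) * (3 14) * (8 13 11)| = 21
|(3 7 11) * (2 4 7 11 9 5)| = |(2 4 7 9 5)(3 11)| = 10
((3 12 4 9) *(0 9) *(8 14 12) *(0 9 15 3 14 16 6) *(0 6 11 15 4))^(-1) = (0 12 14 9 4)(3 15 11 16 8)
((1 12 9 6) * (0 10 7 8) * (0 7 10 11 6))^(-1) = ((0 11 6 1 12 9)(7 8))^(-1) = (0 9 12 1 6 11)(7 8)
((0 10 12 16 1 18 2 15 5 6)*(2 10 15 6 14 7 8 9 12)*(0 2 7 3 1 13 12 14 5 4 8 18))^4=((0 15 4 8 9 14 3 1)(2 6)(7 18 10)(12 16 13))^4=(0 9)(1 8)(3 4)(7 18 10)(12 16 13)(14 15)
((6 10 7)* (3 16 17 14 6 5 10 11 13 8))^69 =(3 11 17 8 6 16 13 14)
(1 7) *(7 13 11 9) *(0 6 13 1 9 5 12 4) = (0 6 13 11 5 12 4)(7 9) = [6, 1, 2, 3, 0, 12, 13, 9, 8, 7, 10, 5, 4, 11]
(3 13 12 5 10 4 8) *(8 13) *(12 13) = [0, 1, 2, 8, 12, 10, 6, 7, 3, 9, 4, 11, 5, 13] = (13)(3 8)(4 12 5 10)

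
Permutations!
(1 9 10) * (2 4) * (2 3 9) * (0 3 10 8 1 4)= (0 3 9 8 1 2)(4 10)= [3, 2, 0, 9, 10, 5, 6, 7, 1, 8, 4]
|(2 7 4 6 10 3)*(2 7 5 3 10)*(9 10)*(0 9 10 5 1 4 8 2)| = 10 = |(10)(0 9 5 3 7 8 2 1 4 6)|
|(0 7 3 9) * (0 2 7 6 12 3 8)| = 8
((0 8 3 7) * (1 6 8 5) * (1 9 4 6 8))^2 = ((0 5 9 4 6 1 8 3 7))^2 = (0 9 6 8 7 5 4 1 3)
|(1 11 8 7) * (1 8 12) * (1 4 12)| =2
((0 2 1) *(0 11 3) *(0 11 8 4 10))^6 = (11)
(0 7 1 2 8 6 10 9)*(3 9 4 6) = [7, 2, 8, 9, 6, 5, 10, 1, 3, 0, 4] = (0 7 1 2 8 3 9)(4 6 10)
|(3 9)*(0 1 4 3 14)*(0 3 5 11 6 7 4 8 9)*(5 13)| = |(0 1 8 9 14 3)(4 13 5 11 6 7)| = 6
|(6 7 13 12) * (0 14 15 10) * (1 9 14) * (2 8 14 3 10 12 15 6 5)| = 45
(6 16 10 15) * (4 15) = (4 15 6 16 10) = [0, 1, 2, 3, 15, 5, 16, 7, 8, 9, 4, 11, 12, 13, 14, 6, 10]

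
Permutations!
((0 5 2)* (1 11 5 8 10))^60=(0 11 8 5 10 2 1)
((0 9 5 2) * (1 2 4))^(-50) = (0 1 5)(2 4 9) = ((0 9 5 4 1 2))^(-50)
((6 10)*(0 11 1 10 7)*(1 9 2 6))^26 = (0 9 6)(2 7 11) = ((0 11 9 2 6 7)(1 10))^26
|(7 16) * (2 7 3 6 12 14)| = |(2 7 16 3 6 12 14)| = 7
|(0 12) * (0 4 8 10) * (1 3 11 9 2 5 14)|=35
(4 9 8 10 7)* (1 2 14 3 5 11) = (1 2 14 3 5 11)(4 9 8 10 7) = [0, 2, 14, 5, 9, 11, 6, 4, 10, 8, 7, 1, 12, 13, 3]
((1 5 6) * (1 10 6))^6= ((1 5)(6 10))^6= (10)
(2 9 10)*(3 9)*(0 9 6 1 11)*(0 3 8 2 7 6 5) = [9, 11, 8, 5, 4, 0, 1, 6, 2, 10, 7, 3] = (0 9 10 7 6 1 11 3 5)(2 8)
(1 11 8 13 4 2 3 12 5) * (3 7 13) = (1 11 8 3 12 5)(2 7 13 4) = [0, 11, 7, 12, 2, 1, 6, 13, 3, 9, 10, 8, 5, 4]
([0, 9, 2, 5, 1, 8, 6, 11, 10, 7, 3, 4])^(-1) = (1 4 11 7 9)(3 10 8 5)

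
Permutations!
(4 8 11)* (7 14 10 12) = [0, 1, 2, 3, 8, 5, 6, 14, 11, 9, 12, 4, 7, 13, 10] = (4 8 11)(7 14 10 12)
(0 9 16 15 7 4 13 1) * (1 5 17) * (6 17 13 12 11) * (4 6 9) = (0 4 12 11 9 16 15 7 6 17 1)(5 13) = [4, 0, 2, 3, 12, 13, 17, 6, 8, 16, 10, 9, 11, 5, 14, 7, 15, 1]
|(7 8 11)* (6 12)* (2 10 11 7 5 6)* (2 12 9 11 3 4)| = 4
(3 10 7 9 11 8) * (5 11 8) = (3 10 7 9 8)(5 11) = [0, 1, 2, 10, 4, 11, 6, 9, 3, 8, 7, 5]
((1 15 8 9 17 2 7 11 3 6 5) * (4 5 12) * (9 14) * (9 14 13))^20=(1 2 4 9 6 8 11)(3 15 7 5 17 12 13)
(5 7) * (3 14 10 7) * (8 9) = (3 14 10 7 5)(8 9) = [0, 1, 2, 14, 4, 3, 6, 5, 9, 8, 7, 11, 12, 13, 10]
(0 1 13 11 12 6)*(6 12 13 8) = (0 1 8 6)(11 13) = [1, 8, 2, 3, 4, 5, 0, 7, 6, 9, 10, 13, 12, 11]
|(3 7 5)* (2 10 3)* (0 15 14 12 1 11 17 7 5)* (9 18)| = 8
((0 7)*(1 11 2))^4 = (1 11 2) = ((0 7)(1 11 2))^4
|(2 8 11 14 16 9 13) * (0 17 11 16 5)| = |(0 17 11 14 5)(2 8 16 9 13)| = 5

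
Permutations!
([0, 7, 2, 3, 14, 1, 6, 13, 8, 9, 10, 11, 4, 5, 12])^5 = (1 7 13 5)(4 12 14)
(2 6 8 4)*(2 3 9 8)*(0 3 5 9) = (0 3)(2 6)(4 5 9 8) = [3, 1, 6, 0, 5, 9, 2, 7, 4, 8]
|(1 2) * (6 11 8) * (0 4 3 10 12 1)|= 21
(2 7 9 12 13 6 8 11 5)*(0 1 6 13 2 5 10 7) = (13)(0 1 6 8 11 10 7 9 12 2) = [1, 6, 0, 3, 4, 5, 8, 9, 11, 12, 7, 10, 2, 13]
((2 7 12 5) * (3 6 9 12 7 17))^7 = (17)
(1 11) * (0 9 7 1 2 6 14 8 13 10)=(0 9 7 1 11 2 6 14 8 13 10)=[9, 11, 6, 3, 4, 5, 14, 1, 13, 7, 0, 2, 12, 10, 8]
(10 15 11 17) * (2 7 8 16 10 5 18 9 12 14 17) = (2 7 8 16 10 15 11)(5 18 9 12 14 17) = [0, 1, 7, 3, 4, 18, 6, 8, 16, 12, 15, 2, 14, 13, 17, 11, 10, 5, 9]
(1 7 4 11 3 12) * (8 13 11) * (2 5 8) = (1 7 4 2 5 8 13 11 3 12) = [0, 7, 5, 12, 2, 8, 6, 4, 13, 9, 10, 3, 1, 11]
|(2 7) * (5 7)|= |(2 5 7)|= 3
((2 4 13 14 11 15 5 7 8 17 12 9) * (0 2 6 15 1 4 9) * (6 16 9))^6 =(0 8 15)(1 4 13 14 11)(2 17 5)(6 12 7)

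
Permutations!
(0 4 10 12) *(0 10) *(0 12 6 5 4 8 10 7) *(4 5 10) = (0 8 4 12 7)(6 10) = [8, 1, 2, 3, 12, 5, 10, 0, 4, 9, 6, 11, 7]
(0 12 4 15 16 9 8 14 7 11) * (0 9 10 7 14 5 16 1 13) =[12, 13, 2, 3, 15, 16, 6, 11, 5, 8, 7, 9, 4, 0, 14, 1, 10] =(0 12 4 15 1 13)(5 16 10 7 11 9 8)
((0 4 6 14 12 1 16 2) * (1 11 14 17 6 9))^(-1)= (0 2 16 1 9 4)(6 17)(11 12 14)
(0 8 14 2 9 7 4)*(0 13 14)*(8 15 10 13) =(0 15 10 13 14 2 9 7 4 8) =[15, 1, 9, 3, 8, 5, 6, 4, 0, 7, 13, 11, 12, 14, 2, 10]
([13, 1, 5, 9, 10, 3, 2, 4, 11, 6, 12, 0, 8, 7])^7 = (0 11 8 12 10 4 7 13)(2 3 6 5 9)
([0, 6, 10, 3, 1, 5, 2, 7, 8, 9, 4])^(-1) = (1 4 10 2 6)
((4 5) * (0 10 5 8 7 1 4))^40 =((0 10 5)(1 4 8 7))^40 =(0 10 5)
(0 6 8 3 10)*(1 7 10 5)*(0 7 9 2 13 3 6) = (1 9 2 13 3 5)(6 8)(7 10) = [0, 9, 13, 5, 4, 1, 8, 10, 6, 2, 7, 11, 12, 3]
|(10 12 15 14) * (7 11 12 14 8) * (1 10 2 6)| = 5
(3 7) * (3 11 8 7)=(7 11 8)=[0, 1, 2, 3, 4, 5, 6, 11, 7, 9, 10, 8]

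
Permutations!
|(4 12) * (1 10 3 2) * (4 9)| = 12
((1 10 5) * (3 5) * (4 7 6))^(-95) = (1 10 3 5)(4 7 6) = ((1 10 3 5)(4 7 6))^(-95)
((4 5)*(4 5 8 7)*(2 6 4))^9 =(2 7 8 4 6)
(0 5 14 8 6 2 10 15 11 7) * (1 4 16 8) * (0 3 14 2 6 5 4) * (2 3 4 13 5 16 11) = (0 13 5 3 14 1)(2 10 15)(4 11 7)(8 16) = [13, 0, 10, 14, 11, 3, 6, 4, 16, 9, 15, 7, 12, 5, 1, 2, 8]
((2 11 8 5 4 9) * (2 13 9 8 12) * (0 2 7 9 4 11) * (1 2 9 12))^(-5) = (0 8 2 4 1 13 11 9 5)(7 12)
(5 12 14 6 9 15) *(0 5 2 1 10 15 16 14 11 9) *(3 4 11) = (0 5 12 3 4 11 9 16 14 6)(1 10 15 2) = [5, 10, 1, 4, 11, 12, 0, 7, 8, 16, 15, 9, 3, 13, 6, 2, 14]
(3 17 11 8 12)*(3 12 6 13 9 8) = (3 17 11)(6 13 9 8) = [0, 1, 2, 17, 4, 5, 13, 7, 6, 8, 10, 3, 12, 9, 14, 15, 16, 11]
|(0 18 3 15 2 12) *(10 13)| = 6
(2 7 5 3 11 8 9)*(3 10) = [0, 1, 7, 11, 4, 10, 6, 5, 9, 2, 3, 8] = (2 7 5 10 3 11 8 9)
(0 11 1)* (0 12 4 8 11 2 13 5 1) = (0 2 13 5 1 12 4 8 11) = [2, 12, 13, 3, 8, 1, 6, 7, 11, 9, 10, 0, 4, 5]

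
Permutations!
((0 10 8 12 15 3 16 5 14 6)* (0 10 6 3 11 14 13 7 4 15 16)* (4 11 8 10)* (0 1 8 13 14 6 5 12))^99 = ((0 5 14 3 1 8)(4 15 13 7 11 6)(12 16))^99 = (0 3)(1 5)(4 7)(6 13)(8 14)(11 15)(12 16)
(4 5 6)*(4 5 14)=(4 14)(5 6)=[0, 1, 2, 3, 14, 6, 5, 7, 8, 9, 10, 11, 12, 13, 4]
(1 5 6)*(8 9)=(1 5 6)(8 9)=[0, 5, 2, 3, 4, 6, 1, 7, 9, 8]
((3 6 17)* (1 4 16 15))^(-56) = (3 6 17)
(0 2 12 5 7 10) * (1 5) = (0 2 12 1 5 7 10) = [2, 5, 12, 3, 4, 7, 6, 10, 8, 9, 0, 11, 1]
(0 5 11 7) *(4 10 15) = (0 5 11 7)(4 10 15) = [5, 1, 2, 3, 10, 11, 6, 0, 8, 9, 15, 7, 12, 13, 14, 4]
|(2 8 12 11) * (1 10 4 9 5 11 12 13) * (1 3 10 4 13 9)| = |(1 4)(2 8 9 5 11)(3 10 13)| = 30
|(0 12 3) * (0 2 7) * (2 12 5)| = 4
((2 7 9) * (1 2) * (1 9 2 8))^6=(9)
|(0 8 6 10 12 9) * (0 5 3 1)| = 9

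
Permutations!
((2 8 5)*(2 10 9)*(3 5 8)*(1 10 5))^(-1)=((1 10 9 2 3))^(-1)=(1 3 2 9 10)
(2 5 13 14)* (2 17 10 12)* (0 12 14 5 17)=(0 12 2 17 10 14)(5 13)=[12, 1, 17, 3, 4, 13, 6, 7, 8, 9, 14, 11, 2, 5, 0, 15, 16, 10]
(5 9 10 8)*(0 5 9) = (0 5)(8 9 10) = [5, 1, 2, 3, 4, 0, 6, 7, 9, 10, 8]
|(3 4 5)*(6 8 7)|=|(3 4 5)(6 8 7)|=3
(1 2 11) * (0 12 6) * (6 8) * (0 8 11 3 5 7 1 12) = (1 2 3 5 7)(6 8)(11 12) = [0, 2, 3, 5, 4, 7, 8, 1, 6, 9, 10, 12, 11]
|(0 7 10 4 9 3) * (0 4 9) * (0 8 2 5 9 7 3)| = 14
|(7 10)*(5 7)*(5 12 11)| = |(5 7 10 12 11)| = 5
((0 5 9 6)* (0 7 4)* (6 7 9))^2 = (0 6 7)(4 5 9)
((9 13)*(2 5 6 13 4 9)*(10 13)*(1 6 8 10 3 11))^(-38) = ((1 6 3 11)(2 5 8 10 13)(4 9))^(-38) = (1 3)(2 8 13 5 10)(6 11)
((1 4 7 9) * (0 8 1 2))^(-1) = (0 2 9 7 4 1 8)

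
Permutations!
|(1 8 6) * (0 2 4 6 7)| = |(0 2 4 6 1 8 7)| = 7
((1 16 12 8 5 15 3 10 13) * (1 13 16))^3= ((3 10 16 12 8 5 15))^3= (3 12 15 16 5 10 8)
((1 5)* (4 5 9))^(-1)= ((1 9 4 5))^(-1)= (1 5 4 9)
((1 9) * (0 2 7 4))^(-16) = ((0 2 7 4)(1 9))^(-16) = (9)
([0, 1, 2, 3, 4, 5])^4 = (5)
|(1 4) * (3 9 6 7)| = |(1 4)(3 9 6 7)| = 4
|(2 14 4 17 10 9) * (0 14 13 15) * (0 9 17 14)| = |(2 13 15 9)(4 14)(10 17)| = 4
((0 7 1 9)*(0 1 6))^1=((0 7 6)(1 9))^1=(0 7 6)(1 9)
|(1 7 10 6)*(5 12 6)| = |(1 7 10 5 12 6)| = 6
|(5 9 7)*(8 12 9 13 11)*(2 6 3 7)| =|(2 6 3 7 5 13 11 8 12 9)| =10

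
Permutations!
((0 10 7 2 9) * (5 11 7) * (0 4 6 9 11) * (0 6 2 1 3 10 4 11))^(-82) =(0 2 4)(1 11 6 10)(3 7 9 5)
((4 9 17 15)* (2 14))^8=((2 14)(4 9 17 15))^8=(17)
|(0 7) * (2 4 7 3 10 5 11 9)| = |(0 3 10 5 11 9 2 4 7)| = 9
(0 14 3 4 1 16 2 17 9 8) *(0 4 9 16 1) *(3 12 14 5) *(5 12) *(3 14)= [12, 1, 17, 9, 0, 14, 6, 7, 4, 8, 10, 11, 3, 13, 5, 15, 2, 16]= (0 12 3 9 8 4)(2 17 16)(5 14)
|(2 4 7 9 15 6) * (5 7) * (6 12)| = |(2 4 5 7 9 15 12 6)| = 8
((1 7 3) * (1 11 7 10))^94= (3 11 7)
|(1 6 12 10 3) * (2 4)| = |(1 6 12 10 3)(2 4)| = 10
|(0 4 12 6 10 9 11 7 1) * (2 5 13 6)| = |(0 4 12 2 5 13 6 10 9 11 7 1)| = 12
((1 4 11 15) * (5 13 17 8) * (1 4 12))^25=((1 12)(4 11 15)(5 13 17 8))^25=(1 12)(4 11 15)(5 13 17 8)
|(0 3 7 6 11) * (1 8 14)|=15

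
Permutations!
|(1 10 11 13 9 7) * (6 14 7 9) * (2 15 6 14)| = |(1 10 11 13 14 7)(2 15 6)| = 6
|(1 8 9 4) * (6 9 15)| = 6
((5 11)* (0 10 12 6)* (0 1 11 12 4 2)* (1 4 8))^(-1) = ((0 10 8 1 11 5 12 6 4 2))^(-1) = (0 2 4 6 12 5 11 1 8 10)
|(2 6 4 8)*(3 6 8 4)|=2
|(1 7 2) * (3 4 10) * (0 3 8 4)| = |(0 3)(1 7 2)(4 10 8)| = 6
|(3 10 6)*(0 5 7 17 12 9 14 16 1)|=9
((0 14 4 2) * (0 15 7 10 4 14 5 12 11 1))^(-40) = ((0 5 12 11 1)(2 15 7 10 4))^(-40) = (15)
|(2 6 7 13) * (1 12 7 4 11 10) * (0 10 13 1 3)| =|(0 10 3)(1 12 7)(2 6 4 11 13)| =15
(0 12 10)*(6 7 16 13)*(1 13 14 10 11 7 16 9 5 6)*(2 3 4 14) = (0 12 11 7 9 5 6 16 2 3 4 14 10)(1 13) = [12, 13, 3, 4, 14, 6, 16, 9, 8, 5, 0, 7, 11, 1, 10, 15, 2]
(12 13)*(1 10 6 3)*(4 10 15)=(1 15 4 10 6 3)(12 13)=[0, 15, 2, 1, 10, 5, 3, 7, 8, 9, 6, 11, 13, 12, 14, 4]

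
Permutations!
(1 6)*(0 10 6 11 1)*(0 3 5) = (0 10 6 3 5)(1 11) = [10, 11, 2, 5, 4, 0, 3, 7, 8, 9, 6, 1]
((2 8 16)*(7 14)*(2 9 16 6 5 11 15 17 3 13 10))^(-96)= ((2 8 6 5 11 15 17 3 13 10)(7 14)(9 16))^(-96)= (2 11 13 6 17)(3 8 15 10 5)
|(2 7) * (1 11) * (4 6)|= 2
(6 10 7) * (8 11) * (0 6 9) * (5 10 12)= (0 6 12 5 10 7 9)(8 11)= [6, 1, 2, 3, 4, 10, 12, 9, 11, 0, 7, 8, 5]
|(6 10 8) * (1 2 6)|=5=|(1 2 6 10 8)|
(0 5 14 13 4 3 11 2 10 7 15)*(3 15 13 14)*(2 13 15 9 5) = (0 2 10 7 15)(3 11 13 4 9 5) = [2, 1, 10, 11, 9, 3, 6, 15, 8, 5, 7, 13, 12, 4, 14, 0]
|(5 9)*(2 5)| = |(2 5 9)| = 3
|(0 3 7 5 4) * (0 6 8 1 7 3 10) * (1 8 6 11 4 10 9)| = |(0 9 1 7 5 10)(4 11)| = 6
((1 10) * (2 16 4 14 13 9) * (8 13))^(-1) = ((1 10)(2 16 4 14 8 13 9))^(-1) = (1 10)(2 9 13 8 14 4 16)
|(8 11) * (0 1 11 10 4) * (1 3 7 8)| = |(0 3 7 8 10 4)(1 11)| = 6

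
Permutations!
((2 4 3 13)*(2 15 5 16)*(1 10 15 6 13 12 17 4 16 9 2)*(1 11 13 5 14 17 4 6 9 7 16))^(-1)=((1 10 15 14 17 6 5 7 16 11 13 9 2)(3 12 4))^(-1)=(1 2 9 13 11 16 7 5 6 17 14 15 10)(3 4 12)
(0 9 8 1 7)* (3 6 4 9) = (0 3 6 4 9 8 1 7) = [3, 7, 2, 6, 9, 5, 4, 0, 1, 8]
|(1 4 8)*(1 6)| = |(1 4 8 6)| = 4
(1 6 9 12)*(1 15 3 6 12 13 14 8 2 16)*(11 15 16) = (1 12 16)(2 11 15 3 6 9 13 14 8) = [0, 12, 11, 6, 4, 5, 9, 7, 2, 13, 10, 15, 16, 14, 8, 3, 1]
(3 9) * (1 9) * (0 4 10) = (0 4 10)(1 9 3) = [4, 9, 2, 1, 10, 5, 6, 7, 8, 3, 0]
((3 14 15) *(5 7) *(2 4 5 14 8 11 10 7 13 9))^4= (2 9 13 5 4)(3 7 8 14 11 15 10)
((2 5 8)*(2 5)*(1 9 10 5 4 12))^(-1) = (1 12 4 8 5 10 9)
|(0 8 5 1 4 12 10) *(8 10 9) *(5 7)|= |(0 10)(1 4 12 9 8 7 5)|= 14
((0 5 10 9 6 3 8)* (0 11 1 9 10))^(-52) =(1 6 8)(3 11 9)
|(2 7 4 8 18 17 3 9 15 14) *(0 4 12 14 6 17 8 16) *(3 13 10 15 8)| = 60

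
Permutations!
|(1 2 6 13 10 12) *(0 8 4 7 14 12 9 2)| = 35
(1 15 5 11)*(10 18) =(1 15 5 11)(10 18) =[0, 15, 2, 3, 4, 11, 6, 7, 8, 9, 18, 1, 12, 13, 14, 5, 16, 17, 10]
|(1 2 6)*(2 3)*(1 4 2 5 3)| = |(2 6 4)(3 5)| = 6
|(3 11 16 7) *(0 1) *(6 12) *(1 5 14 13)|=20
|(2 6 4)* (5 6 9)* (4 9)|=6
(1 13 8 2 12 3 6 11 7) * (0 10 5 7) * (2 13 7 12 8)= (0 10 5 12 3 6 11)(1 7)(2 8 13)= [10, 7, 8, 6, 4, 12, 11, 1, 13, 9, 5, 0, 3, 2]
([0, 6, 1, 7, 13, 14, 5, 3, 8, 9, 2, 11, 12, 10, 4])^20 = (1 4)(2 14)(5 10)(6 13)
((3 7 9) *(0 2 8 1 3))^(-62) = (0 2 8 1 3 7 9)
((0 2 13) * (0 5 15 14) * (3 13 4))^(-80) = (15)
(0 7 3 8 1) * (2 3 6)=(0 7 6 2 3 8 1)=[7, 0, 3, 8, 4, 5, 2, 6, 1]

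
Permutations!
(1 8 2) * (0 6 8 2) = (0 6 8)(1 2) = [6, 2, 1, 3, 4, 5, 8, 7, 0]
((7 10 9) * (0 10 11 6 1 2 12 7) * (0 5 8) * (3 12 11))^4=(0 8 5 9 10)(3 12 7)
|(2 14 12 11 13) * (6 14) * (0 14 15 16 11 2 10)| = 10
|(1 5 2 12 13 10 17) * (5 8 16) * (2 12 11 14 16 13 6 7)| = |(1 8 13 10 17)(2 11 14 16 5 12 6 7)| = 40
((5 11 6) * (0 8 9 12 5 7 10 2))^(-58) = ((0 8 9 12 5 11 6 7 10 2))^(-58) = (0 9 5 6 10)(2 8 12 11 7)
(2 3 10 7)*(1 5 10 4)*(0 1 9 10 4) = [1, 5, 3, 0, 9, 4, 6, 2, 8, 10, 7] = (0 1 5 4 9 10 7 2 3)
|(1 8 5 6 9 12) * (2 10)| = |(1 8 5 6 9 12)(2 10)| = 6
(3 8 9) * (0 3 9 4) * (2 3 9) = (0 9 2 3 8 4) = [9, 1, 3, 8, 0, 5, 6, 7, 4, 2]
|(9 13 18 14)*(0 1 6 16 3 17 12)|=|(0 1 6 16 3 17 12)(9 13 18 14)|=28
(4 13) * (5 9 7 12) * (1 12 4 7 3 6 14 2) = [0, 12, 1, 6, 13, 9, 14, 4, 8, 3, 10, 11, 5, 7, 2] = (1 12 5 9 3 6 14 2)(4 13 7)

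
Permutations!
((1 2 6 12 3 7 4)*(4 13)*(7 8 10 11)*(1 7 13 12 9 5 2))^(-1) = (2 5 9 6)(3 12 7 4 13 11 10 8)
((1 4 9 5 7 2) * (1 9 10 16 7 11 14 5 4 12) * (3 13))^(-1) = (1 12)(2 7 16 10 4 9)(3 13)(5 14 11)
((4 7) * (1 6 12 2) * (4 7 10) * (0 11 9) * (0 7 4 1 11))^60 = ((1 6 12 2 11 9 7 4 10))^60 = (1 7 2)(4 11 6)(9 12 10)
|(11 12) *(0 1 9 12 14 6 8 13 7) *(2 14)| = |(0 1 9 12 11 2 14 6 8 13 7)| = 11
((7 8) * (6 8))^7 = ((6 8 7))^7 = (6 8 7)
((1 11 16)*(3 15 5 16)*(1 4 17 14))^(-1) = (1 14 17 4 16 5 15 3 11)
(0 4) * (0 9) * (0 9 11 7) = (0 4 11 7) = [4, 1, 2, 3, 11, 5, 6, 0, 8, 9, 10, 7]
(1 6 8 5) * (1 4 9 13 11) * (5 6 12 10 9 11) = (1 12 10 9 13 5 4 11)(6 8) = [0, 12, 2, 3, 11, 4, 8, 7, 6, 13, 9, 1, 10, 5]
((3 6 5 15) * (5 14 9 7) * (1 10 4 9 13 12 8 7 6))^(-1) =(1 3 15 5 7 8 12 13 14 6 9 4 10)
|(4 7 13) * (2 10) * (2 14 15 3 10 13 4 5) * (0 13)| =|(0 13 5 2)(3 10 14 15)(4 7)| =4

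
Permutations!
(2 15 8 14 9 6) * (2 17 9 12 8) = (2 15)(6 17 9)(8 14 12) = [0, 1, 15, 3, 4, 5, 17, 7, 14, 6, 10, 11, 8, 13, 12, 2, 16, 9]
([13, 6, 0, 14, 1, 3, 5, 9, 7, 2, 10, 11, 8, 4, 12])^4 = [6, 14, 1, 7, 3, 8, 12, 13, 0, 4, 10, 11, 2, 5, 9]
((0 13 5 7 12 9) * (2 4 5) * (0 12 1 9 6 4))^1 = ((0 13 2)(1 9 12 6 4 5 7))^1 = (0 13 2)(1 9 12 6 4 5 7)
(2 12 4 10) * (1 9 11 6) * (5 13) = (1 9 11 6)(2 12 4 10)(5 13) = [0, 9, 12, 3, 10, 13, 1, 7, 8, 11, 2, 6, 4, 5]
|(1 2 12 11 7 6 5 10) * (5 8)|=|(1 2 12 11 7 6 8 5 10)|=9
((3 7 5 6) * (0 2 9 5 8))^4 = (0 6)(2 3)(5 8)(7 9)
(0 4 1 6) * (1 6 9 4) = [1, 9, 2, 3, 6, 5, 0, 7, 8, 4] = (0 1 9 4 6)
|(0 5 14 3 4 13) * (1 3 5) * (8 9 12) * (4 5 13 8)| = |(0 1 3 5 14 13)(4 8 9 12)| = 12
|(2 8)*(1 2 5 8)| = |(1 2)(5 8)| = 2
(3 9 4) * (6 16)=(3 9 4)(6 16)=[0, 1, 2, 9, 3, 5, 16, 7, 8, 4, 10, 11, 12, 13, 14, 15, 6]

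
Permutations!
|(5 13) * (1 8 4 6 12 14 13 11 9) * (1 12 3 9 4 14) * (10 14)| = |(1 8 10 14 13 5 11 4 6 3 9 12)| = 12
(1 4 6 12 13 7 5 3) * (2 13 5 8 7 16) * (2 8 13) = [0, 4, 2, 1, 6, 3, 12, 13, 7, 9, 10, 11, 5, 16, 14, 15, 8] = (1 4 6 12 5 3)(7 13 16 8)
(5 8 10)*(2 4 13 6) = (2 4 13 6)(5 8 10) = [0, 1, 4, 3, 13, 8, 2, 7, 10, 9, 5, 11, 12, 6]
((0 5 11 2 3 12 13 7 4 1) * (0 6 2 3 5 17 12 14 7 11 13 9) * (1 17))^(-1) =(0 9 12 17 4 7 14 3 11 13 5 2 6 1)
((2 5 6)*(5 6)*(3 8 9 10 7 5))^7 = (2 6)(3 8 9 10 7 5)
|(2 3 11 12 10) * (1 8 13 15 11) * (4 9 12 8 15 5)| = 12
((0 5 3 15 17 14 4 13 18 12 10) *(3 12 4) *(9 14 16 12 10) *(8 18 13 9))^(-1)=((0 5 10)(3 15 17 16 12 8 18 4 9 14))^(-1)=(0 10 5)(3 14 9 4 18 8 12 16 17 15)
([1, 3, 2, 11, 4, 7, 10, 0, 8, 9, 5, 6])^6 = [5, 7, 2, 0, 4, 6, 3, 10, 8, 9, 11, 1]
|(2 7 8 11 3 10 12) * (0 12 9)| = 9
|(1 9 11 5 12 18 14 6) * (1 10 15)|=|(1 9 11 5 12 18 14 6 10 15)|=10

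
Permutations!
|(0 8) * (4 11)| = |(0 8)(4 11)| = 2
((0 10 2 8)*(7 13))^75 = (0 8 2 10)(7 13)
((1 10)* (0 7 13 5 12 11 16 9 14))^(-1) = ((0 7 13 5 12 11 16 9 14)(1 10))^(-1) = (0 14 9 16 11 12 5 13 7)(1 10)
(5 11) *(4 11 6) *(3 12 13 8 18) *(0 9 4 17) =(0 9 4 11 5 6 17)(3 12 13 8 18) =[9, 1, 2, 12, 11, 6, 17, 7, 18, 4, 10, 5, 13, 8, 14, 15, 16, 0, 3]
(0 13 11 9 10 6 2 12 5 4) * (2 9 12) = [13, 1, 2, 3, 0, 4, 9, 7, 8, 10, 6, 12, 5, 11] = (0 13 11 12 5 4)(6 9 10)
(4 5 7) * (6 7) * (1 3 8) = [0, 3, 2, 8, 5, 6, 7, 4, 1] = (1 3 8)(4 5 6 7)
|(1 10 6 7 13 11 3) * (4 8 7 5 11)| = |(1 10 6 5 11 3)(4 8 7 13)| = 12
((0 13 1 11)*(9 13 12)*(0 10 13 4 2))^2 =((0 12 9 4 2)(1 11 10 13))^2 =(0 9 2 12 4)(1 10)(11 13)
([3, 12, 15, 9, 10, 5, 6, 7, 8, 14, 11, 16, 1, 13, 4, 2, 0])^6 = [11, 1, 2, 16, 9, 5, 6, 7, 8, 0, 14, 4, 12, 13, 3, 15, 10]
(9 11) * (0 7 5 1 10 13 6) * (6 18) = [7, 10, 2, 3, 4, 1, 0, 5, 8, 11, 13, 9, 12, 18, 14, 15, 16, 17, 6] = (0 7 5 1 10 13 18 6)(9 11)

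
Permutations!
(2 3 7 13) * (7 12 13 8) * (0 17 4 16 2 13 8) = [17, 1, 3, 12, 16, 5, 6, 0, 7, 9, 10, 11, 8, 13, 14, 15, 2, 4] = (0 17 4 16 2 3 12 8 7)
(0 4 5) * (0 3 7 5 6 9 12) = (0 4 6 9 12)(3 7 5) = [4, 1, 2, 7, 6, 3, 9, 5, 8, 12, 10, 11, 0]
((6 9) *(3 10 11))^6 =(11)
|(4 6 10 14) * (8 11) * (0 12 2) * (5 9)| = 12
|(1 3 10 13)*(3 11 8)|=|(1 11 8 3 10 13)|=6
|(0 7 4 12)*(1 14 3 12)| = 7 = |(0 7 4 1 14 3 12)|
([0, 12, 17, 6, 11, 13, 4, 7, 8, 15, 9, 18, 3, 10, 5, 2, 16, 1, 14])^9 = [0, 13, 14, 9, 2, 3, 15, 7, 8, 11, 4, 17, 10, 6, 12, 18, 16, 5, 1]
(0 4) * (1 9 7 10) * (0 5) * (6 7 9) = [4, 6, 2, 3, 5, 0, 7, 10, 8, 9, 1] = (0 4 5)(1 6 7 10)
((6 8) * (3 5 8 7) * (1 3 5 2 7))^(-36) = ((1 3 2 7 5 8 6))^(-36) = (1 6 8 5 7 2 3)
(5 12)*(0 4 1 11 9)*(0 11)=(0 4 1)(5 12)(9 11)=[4, 0, 2, 3, 1, 12, 6, 7, 8, 11, 10, 9, 5]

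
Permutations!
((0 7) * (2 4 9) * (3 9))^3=((0 7)(2 4 3 9))^3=(0 7)(2 9 3 4)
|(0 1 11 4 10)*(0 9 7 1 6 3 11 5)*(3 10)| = |(0 6 10 9 7 1 5)(3 11 4)| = 21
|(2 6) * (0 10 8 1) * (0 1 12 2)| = 6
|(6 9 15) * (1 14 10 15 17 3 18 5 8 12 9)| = 35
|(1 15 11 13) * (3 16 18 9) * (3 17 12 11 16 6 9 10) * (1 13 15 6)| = 11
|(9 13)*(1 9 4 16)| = 5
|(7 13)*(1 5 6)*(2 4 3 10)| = 12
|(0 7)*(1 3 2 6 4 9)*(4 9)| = 10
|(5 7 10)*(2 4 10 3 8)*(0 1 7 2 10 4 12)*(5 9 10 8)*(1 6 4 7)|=|(0 6 4 7 3 5 2 12)(9 10)|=8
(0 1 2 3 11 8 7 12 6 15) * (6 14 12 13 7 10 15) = (0 1 2 3 11 8 10 15)(7 13)(12 14) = [1, 2, 3, 11, 4, 5, 6, 13, 10, 9, 15, 8, 14, 7, 12, 0]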